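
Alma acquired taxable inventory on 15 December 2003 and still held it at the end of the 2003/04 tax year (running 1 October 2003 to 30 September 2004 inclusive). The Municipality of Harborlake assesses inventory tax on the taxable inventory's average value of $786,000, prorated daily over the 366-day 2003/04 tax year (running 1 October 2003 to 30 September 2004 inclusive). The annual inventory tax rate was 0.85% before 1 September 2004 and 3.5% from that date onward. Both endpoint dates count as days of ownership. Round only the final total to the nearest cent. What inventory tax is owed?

$7,019.24

15 December 2003 – 31 August 2004: 261 days at 0.85% → $786,000 × 0.85% × 261/366 = $4,764.3197
1 September – 30 September 2004: 30 days at 3.5% → $786,000 × 3.5% × 30/366 = $2,254.9180
Total = $7,019.2377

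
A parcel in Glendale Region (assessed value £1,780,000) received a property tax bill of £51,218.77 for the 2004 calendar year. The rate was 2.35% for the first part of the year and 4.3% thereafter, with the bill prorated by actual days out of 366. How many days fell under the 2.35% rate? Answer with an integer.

267 days

Let d = days at the first rate; then 366 − d days at the second rate.
£1,780,000 × [2.35%·d + 4.3%·(366−d)] / 366 = £51,218.77
Solving gives d = 267, so the new rate took effect on 24 Sep 2004.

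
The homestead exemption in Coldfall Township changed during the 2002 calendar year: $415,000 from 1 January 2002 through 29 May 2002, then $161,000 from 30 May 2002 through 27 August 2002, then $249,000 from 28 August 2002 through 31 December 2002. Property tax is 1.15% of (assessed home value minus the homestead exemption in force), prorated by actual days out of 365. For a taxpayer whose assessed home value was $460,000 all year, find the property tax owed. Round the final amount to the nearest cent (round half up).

1 January – 29 May 2002: 149 days, exemption $415,000 → ($460,000 − $415,000) × 1.15% × 149/365 = $211.2534
30 May – 27 August 2002: 90 days, exemption $161,000 → ($460,000 − $161,000) × 1.15% × 90/365 = $847.8493
28 August – 31 December 2002: 126 days, exemption $249,000 → ($460,000 − $249,000) × 1.15% × 126/365 = $837.6411
Total = $1,896.7438

$1,896.74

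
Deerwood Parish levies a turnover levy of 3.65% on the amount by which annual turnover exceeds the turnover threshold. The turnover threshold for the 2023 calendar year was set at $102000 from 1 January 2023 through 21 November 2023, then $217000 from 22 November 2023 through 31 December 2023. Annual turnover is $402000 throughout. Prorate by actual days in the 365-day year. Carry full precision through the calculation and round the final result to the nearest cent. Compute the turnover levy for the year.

1 January – 21 November 2023: 325 days, exemption $102000 → ($402000 − $102000) × 3.65% × 325/365 = $9750.0000
22 November – 31 December 2023: 40 days, exemption $217000 → ($402000 − $217000) × 3.65% × 40/365 = $740.0000
Total = $10490.0000

$10490.00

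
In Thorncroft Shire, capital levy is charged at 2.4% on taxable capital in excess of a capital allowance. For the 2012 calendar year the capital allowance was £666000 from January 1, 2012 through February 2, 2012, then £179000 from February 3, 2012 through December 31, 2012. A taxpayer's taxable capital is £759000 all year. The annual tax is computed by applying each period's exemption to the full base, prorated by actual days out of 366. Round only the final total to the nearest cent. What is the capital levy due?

January 1 – February 2, 2012: 33 days, exemption £666000 → (£759000 − £666000) × 2.4% × 33/366 = £201.2459
February 3 – December 31, 2012: 333 days, exemption £179000 → (£759000 − £179000) × 2.4% × 333/366 = £12664.9180
Total = £12866.1639

£12866.16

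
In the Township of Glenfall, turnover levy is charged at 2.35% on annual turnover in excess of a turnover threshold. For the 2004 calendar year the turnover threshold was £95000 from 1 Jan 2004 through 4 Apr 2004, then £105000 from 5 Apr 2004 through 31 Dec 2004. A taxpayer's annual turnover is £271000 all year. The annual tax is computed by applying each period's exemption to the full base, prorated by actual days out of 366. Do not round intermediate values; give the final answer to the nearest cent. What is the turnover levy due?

£3962.00

1 Jan – 4 Apr 2004: 95 days, exemption £95000 → (£271000 − £95000) × 2.35% × 95/366 = £1073.5519
5 Apr – 31 Dec 2004: 271 days, exemption £105000 → (£271000 − £105000) × 2.35% × 271/366 = £2888.4454
Total = £3961.9973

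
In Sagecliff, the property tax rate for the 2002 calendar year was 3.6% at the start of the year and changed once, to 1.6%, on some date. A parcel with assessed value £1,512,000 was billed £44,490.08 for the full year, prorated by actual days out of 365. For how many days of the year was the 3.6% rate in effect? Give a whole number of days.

245 days

Let d = days at the first rate; then 365 − d days at the second rate.
£1,512,000 × [3.6%·d + 1.6%·(365−d)] / 365 = £44,490.08
Solving gives d = 245, so the new rate took effect on 3 Sep 2002.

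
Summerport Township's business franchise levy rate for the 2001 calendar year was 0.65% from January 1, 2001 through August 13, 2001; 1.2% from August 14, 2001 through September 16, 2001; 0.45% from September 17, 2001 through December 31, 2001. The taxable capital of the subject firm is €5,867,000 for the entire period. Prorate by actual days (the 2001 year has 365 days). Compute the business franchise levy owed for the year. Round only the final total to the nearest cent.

€37,733.65

January 1 – August 13, 2001: 225 days at 0.65% → €5,867,000 × 0.65% × 225/365 = €23,508.1849
August 14 – September 16, 2001: 34 days at 1.2% → €5,867,000 × 1.2% × 34/365 = €6,558.1808
September 17 – December 31, 2001: 106 days at 0.45% → €5,867,000 × 0.45% × 106/365 = €7,667.2849
Total = €37,733.6507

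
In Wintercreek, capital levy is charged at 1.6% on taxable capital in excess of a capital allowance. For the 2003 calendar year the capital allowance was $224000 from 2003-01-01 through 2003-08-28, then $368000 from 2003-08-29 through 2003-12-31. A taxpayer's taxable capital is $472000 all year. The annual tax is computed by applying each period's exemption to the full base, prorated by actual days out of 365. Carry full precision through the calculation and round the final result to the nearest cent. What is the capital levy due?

$3178.96

2003-01-01 to 2003-08-28: 240 days, exemption $224000 → ($472000 − $224000) × 1.6% × 240/365 = $2609.0959
2003-08-29 to 2003-12-31: 125 days, exemption $368000 → ($472000 − $368000) × 1.6% × 125/365 = $569.8630
Total = $3178.9589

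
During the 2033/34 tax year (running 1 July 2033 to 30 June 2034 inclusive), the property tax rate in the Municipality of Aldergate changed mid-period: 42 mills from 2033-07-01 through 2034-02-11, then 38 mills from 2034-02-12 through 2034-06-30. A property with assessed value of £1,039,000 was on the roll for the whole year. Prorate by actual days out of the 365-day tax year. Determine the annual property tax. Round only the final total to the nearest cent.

2033-07-01 to 2034-02-11: 226 days at 42 mills → £1,039,000 × 4.2% × 226/365 = £27,019.6932
2034-02-12 to 2034-06-30: 139 days at 38 mills → £1,039,000 × 3.8% × 139/365 = £15,035.6110
Total = £42,055.3041

£42,055.30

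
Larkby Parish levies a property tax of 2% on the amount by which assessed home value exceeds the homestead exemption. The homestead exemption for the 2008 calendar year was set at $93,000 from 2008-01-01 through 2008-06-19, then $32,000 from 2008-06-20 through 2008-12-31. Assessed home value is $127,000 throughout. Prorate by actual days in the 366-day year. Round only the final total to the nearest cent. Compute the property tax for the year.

2008-01-01 to 2008-06-19: 171 days, exemption $93,000 → ($127,000 − $93,000) × 2% × 171/366 = $317.7049
2008-06-20 to 2008-12-31: 195 days, exemption $32,000 → ($127,000 − $32,000) × 2% × 195/366 = $1,012.2951
Total = $1,330.0000

$1,330.00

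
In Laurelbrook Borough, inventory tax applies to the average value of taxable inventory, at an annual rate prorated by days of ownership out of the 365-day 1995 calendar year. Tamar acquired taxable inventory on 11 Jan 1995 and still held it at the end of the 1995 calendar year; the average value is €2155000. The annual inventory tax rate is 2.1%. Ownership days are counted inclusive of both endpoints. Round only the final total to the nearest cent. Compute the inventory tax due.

€44015.14

Days held (11 Jan – 31 Dec 1995): 355 out of 365
Tax = €2155000 × 2.1% × 355/365 = €44015.1370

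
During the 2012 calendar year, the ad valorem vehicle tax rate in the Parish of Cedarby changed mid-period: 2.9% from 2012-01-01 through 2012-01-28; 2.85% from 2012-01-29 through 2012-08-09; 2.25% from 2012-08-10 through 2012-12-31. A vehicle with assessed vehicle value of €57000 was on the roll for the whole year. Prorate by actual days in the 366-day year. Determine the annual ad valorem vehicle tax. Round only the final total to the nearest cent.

€1492.12

2012-01-01 to 2012-01-28: 28 days at 2.9% → €57000 × 2.9% × 28/366 = €126.4590
2012-01-29 to 2012-08-09: 194 days at 2.85% → €57000 × 2.85% × 194/366 = €861.0738
2012-08-10 to 2012-12-31: 144 days at 2.25% → €57000 × 2.25% × 144/366 = €504.5902
Total = €1492.1230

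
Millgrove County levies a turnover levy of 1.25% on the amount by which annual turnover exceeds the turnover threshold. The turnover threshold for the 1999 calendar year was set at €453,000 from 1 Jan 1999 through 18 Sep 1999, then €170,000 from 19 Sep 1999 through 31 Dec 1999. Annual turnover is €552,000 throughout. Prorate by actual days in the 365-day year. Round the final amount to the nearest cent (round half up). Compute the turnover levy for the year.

€2,245.45

1 Jan – 18 Sep 1999: 261 days, exemption €453,000 → (€552,000 − €453,000) × 1.25% × 261/365 = €884.8973
19 Sep – 31 Dec 1999: 104 days, exemption €170,000 → (€552,000 − €170,000) × 1.25% × 104/365 = €1,360.5479
Total = €2,245.4452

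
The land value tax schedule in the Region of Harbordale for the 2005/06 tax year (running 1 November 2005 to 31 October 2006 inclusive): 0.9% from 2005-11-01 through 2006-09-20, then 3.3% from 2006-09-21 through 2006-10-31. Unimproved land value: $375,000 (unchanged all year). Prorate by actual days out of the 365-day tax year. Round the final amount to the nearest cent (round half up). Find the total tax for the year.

2005-11-01 to 2006-09-20: 324 days at 0.9% → $375,000 × 0.9% × 324/365 = $2,995.8904
2006-09-21 to 2006-10-31: 41 days at 3.3% → $375,000 × 3.3% × 41/365 = $1,390.0685
Total = $4,385.9589

$4,385.96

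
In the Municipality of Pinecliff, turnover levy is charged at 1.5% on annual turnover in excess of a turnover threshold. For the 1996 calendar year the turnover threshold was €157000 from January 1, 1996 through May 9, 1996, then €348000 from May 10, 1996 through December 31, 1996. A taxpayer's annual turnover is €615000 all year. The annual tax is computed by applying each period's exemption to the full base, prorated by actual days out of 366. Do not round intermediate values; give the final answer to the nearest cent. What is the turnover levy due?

January 1 – May 9, 1996: 130 days, exemption €157000 → (€615000 − €157000) × 1.5% × 130/366 = €2440.1639
May 10 – December 31, 1996: 236 days, exemption €348000 → (€615000 − €348000) × 1.5% × 236/366 = €2582.4590
Total = €5022.6230

€5022.62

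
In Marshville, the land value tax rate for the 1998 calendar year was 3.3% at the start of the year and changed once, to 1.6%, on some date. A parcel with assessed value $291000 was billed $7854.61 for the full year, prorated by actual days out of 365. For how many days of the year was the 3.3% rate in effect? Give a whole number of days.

236 days

Let d = days at the first rate; then 365 − d days at the second rate.
$291000 × [3.3%·d + 1.6%·(365−d)] / 365 = $7854.61
Solving gives d = 236, so the new rate took effect on August 25, 1998.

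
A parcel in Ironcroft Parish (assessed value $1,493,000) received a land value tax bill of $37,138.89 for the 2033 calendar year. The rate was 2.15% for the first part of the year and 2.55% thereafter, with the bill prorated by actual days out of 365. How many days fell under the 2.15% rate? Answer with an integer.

Let d = days at the first rate; then 365 − d days at the second rate.
$1,493,000 × [2.15%·d + 2.55%·(365−d)] / 365 = $37,138.89
Solving gives d = 57, so the new rate took effect on February 27, 2033.

57 days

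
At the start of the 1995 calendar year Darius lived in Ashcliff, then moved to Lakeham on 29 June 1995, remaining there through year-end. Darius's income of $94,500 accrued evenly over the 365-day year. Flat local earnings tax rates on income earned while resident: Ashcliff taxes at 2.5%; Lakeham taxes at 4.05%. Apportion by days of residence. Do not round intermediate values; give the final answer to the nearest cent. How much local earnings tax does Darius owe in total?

Ashcliff, 1 January – 28 June 1995: 179 days → $94,500 × 2.5% × 179/365 = $1,158.5959
Lakeham, 29 June – 31 December 1995: 186 days → $94,500 × 4.05% × 186/365 = $1,950.3247
Total = $3,108.9205

$3,108.92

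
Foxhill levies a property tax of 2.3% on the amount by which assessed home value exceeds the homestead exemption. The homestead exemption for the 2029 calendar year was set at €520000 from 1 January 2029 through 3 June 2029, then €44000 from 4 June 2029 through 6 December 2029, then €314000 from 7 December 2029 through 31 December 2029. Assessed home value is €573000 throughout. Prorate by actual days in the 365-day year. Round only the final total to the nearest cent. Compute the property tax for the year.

1 January – 3 June 2029: 154 days, exemption €520000 → (€573000 − €520000) × 2.3% × 154/365 = €514.3178
4 June – 6 December 2029: 186 days, exemption €44000 → (€573000 − €44000) × 2.3% × 186/365 = €6200.1699
7 December – 31 December 2029: 25 days, exemption €314000 → (€573000 − €314000) × 2.3% × 25/365 = €408.0137
Total = €7122.5014

€7122.50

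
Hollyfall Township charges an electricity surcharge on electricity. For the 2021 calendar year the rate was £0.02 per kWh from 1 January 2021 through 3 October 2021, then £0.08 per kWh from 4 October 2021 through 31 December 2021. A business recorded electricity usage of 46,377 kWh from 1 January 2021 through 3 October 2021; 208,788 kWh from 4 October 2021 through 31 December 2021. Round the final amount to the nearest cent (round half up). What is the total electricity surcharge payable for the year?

1 January – 3 October 2021: 46,377 kWh at £0.02/kWh → £927.54
4 October – 31 December 2021: 208,788 kWh at £0.08/kWh → £16,703.04

£17,630.58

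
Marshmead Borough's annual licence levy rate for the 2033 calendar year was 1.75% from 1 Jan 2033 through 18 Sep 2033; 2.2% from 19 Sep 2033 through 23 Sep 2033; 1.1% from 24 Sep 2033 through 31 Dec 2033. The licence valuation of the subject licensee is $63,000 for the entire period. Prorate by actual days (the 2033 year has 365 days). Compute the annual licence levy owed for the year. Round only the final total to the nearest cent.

1 Jan – 18 Sep 2033: 261 days at 1.75% → $63,000 × 1.75% × 261/365 = $788.3630
19 Sep – 23 Sep 2033: 5 days at 2.2% → $63,000 × 2.2% × 5/365 = $18.9863
24 Sep – 31 Dec 2033: 99 days at 1.1% → $63,000 × 1.1% × 99/365 = $187.9644
Total = $995.3137

$995.31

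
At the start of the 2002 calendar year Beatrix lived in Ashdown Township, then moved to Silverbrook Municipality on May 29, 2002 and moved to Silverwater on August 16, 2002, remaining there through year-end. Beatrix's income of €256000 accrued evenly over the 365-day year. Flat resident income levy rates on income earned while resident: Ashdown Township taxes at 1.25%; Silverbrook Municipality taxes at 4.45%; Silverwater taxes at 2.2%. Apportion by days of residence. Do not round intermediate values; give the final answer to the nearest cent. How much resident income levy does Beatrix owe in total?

€5892.56

Ashdown Township, January 1 – May 28, 2002: 148 days → €256000 × 1.25% × 148/365 = €1297.5342
Silverbrook Municipality, May 29 – August 15, 2002: 79 days → €256000 × 4.45% × 79/365 = €2465.6658
Silverwater, August 16 – December 31, 2002: 138 days → €256000 × 2.2% × 138/365 = €2129.3589
Total = €5892.5589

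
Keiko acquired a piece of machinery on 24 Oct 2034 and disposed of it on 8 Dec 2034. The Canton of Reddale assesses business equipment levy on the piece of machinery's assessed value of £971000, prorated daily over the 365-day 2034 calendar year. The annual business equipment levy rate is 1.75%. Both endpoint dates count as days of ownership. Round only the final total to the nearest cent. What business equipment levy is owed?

£2141.52

Days held (24 Oct – 8 Dec 2034): 46 out of 365
Tax = £971000 × 1.75% × 46/365 = £2141.5205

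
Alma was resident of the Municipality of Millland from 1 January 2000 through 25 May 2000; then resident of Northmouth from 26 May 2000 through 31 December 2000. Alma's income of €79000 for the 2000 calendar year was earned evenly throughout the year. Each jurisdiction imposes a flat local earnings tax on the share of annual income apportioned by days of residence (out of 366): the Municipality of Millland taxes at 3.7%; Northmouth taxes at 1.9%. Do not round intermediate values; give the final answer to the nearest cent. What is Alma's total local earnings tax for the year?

€2068.25

The Municipality of Millland, 1 January – 25 May 2000: 146 days → €79000 × 3.7% × 146/366 = €1166.0055
Northmouth, 26 May – 31 December 2000: 220 days → €79000 × 1.9% × 220/366 = €902.2404
Total = €2068.2459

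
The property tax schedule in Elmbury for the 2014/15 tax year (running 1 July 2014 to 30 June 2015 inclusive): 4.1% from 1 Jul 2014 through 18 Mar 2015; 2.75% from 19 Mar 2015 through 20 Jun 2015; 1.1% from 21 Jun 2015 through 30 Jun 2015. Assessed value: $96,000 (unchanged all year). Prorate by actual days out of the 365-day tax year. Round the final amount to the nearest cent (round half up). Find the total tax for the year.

$3,523.33

1 Jul 2014 – 18 Mar 2015: 261 days at 4.1% → $96,000 × 4.1% × 261/365 = $2,814.5096
19 Mar – 20 Jun 2015: 94 days at 2.75% → $96,000 × 2.75% × 94/365 = $679.8904
21 Jun – 30 Jun 2015: 10 days at 1.1% → $96,000 × 1.1% × 10/365 = $28.9315
Total = $3,523.3315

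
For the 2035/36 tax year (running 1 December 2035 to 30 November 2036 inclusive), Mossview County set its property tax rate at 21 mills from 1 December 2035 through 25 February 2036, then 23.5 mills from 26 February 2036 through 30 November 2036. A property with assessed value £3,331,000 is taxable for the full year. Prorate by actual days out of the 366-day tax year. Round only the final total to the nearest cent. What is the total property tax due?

£76,299.01

1 December 2035 – 25 February 2036: 87 days at 21 mills → £3,331,000 × 2.1% × 87/366 = £16,627.6967
26 February – 30 November 2036: 279 days at 23.5 mills → £3,331,000 × 2.35% × 279/366 = £59,671.3156
Total = £76,299.0123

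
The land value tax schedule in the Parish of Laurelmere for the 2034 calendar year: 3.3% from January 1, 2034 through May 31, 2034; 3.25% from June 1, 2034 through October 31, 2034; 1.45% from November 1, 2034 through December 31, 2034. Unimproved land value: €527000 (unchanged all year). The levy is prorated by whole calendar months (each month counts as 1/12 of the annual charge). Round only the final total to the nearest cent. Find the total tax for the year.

€15656.29

January 1 – May 31, 2034: 5 months at 3.3% → €527000 × 3.3% × 5/12 = €7246.2500
June 1 – October 31, 2034: 5 months at 3.25% → €527000 × 3.25% × 5/12 = €7136.4583
November 1 – December 31, 2034: 2 months at 1.45% → €527000 × 1.45% × 2/12 = €1273.5833
Total = €15656.2917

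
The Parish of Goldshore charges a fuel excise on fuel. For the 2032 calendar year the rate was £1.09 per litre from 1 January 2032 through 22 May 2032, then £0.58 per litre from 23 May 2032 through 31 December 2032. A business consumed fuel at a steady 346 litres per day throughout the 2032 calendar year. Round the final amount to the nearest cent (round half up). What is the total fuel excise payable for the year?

1 January – 22 May 2032: 143 days × 346 litres/day = 49,478 litres at £1.09/litre → £53931.02
23 May – 31 December 2032: 223 days × 346 litres/day = 77,158 litres at £0.58/litre → £44751.64

£98682.66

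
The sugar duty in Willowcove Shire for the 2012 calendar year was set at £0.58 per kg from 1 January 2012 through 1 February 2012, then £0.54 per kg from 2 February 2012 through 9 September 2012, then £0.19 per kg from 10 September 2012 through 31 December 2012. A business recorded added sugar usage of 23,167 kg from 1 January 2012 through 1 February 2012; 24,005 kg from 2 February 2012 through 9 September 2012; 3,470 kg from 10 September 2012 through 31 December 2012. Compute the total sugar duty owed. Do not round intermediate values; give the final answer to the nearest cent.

1 January – 1 February 2012: 23,167 kg at £0.58/kg → £13436.86
2 February – 9 September 2012: 24,005 kg at £0.54/kg → £12962.70
10 September – 31 December 2012: 3,470 kg at £0.19/kg → £659.30

£27058.86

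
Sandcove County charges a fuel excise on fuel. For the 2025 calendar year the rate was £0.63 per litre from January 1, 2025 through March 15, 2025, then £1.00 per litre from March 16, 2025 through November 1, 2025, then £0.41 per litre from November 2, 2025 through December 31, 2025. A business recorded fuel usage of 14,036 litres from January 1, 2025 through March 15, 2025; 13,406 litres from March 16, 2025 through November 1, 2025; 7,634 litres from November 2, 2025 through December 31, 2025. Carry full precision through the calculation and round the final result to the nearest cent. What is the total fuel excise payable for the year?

£25,378.62

January 1 – March 15, 2025: 14,036 litres at £0.63/litre → £8,842.68
March 16 – November 1, 2025: 13,406 litres at £1.00/litre → £13,406.00
November 2 – December 31, 2025: 7,634 litres at £0.41/litre → £3,129.94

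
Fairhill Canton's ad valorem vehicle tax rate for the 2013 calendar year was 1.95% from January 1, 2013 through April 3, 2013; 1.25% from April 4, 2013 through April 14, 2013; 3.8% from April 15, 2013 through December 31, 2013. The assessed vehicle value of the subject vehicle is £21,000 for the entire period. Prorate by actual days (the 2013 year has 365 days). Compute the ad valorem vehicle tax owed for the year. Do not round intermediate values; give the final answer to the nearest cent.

January 1 – April 3, 2013: 93 days at 1.95% → £21,000 × 1.95% × 93/365 = £104.3384
April 4 – April 14, 2013: 11 days at 1.25% → £21,000 × 1.25% × 11/365 = £7.9110
April 15 – December 31, 2013: 261 days at 3.8% → £21,000 × 3.8% × 261/365 = £570.6247
Total = £682.8740

£682.87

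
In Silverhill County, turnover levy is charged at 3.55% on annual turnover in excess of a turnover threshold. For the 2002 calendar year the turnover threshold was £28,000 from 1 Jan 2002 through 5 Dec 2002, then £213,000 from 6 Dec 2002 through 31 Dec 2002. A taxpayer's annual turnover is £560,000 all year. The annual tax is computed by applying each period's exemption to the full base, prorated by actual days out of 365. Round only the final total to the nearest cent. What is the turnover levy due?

1 Jan – 5 Dec 2002: 339 days, exemption £28,000 → (£560,000 − £28,000) × 3.55% × 339/365 = £17,540.6959
6 Dec – 31 Dec 2002: 26 days, exemption £213,000 → (£560,000 − £213,000) × 3.55% × 26/365 = £877.4822
Total = £18,418.1781

£18,418.18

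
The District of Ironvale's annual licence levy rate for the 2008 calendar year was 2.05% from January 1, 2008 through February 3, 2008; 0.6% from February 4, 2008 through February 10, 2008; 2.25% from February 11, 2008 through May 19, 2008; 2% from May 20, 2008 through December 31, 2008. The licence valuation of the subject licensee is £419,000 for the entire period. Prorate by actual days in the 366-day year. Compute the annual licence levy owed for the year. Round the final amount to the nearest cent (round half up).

January 1 – February 3, 2008: 34 days at 2.05% → £419,000 × 2.05% × 34/366 = £797.9317
February 4 – February 10, 2008: 7 days at 0.6% → £419,000 × 0.6% × 7/366 = £48.0820
February 11 – May 19, 2008: 99 days at 2.25% → £419,000 × 2.25% × 99/366 = £2,550.0615
May 20 – December 31, 2008: 226 days at 2% → £419,000 × 2% × 226/366 = £5,174.5355
Total = £8,570.6107

£8,570.61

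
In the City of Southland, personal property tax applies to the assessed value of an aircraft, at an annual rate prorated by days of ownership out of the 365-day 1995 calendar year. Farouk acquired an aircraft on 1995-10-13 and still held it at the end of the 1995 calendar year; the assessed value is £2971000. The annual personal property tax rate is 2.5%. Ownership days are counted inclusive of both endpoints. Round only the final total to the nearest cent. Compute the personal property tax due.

£16279.45

Days held (1995-10-13 to 1995-12-31): 80 out of 365
Tax = £2971000 × 2.5% × 80/365 = £16279.4521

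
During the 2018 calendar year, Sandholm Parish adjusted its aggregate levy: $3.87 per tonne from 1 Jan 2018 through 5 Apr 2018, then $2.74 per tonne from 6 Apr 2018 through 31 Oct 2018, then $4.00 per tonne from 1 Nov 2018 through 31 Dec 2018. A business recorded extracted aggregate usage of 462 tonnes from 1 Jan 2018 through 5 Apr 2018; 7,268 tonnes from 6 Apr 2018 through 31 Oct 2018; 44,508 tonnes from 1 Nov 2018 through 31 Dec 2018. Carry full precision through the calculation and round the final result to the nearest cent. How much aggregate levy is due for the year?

$199,734.26

1 Jan – 5 Apr 2018: 462 tonnes at $3.87/tonne → $1,787.94
6 Apr – 31 Oct 2018: 7,268 tonnes at $2.74/tonne → $19,914.32
1 Nov – 31 Dec 2018: 44,508 tonnes at $4.00/tonne → $178,032.00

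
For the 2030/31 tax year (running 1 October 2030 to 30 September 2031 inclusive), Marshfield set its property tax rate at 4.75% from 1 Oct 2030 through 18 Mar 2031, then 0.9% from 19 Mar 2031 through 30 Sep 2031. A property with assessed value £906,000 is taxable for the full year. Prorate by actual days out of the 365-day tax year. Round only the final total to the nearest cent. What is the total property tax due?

1 Oct 2030 – 18 Mar 2031: 169 days at 4.75% → £906,000 × 4.75% × 169/365 = £19,925.7945
19 Mar – 30 Sep 2031: 196 days at 0.9% → £906,000 × 0.9% × 196/365 = £4,378.5863
Total = £24,304.3808

£24,304.38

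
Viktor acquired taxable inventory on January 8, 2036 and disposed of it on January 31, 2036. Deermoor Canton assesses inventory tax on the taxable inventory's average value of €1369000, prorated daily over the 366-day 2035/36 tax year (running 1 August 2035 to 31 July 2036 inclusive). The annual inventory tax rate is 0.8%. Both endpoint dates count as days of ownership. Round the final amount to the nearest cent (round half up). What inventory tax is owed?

€718.16

Days held (January 8 – January 31, 2036): 24 out of 366
Tax = €1369000 × 0.8% × 24/366 = €718.1639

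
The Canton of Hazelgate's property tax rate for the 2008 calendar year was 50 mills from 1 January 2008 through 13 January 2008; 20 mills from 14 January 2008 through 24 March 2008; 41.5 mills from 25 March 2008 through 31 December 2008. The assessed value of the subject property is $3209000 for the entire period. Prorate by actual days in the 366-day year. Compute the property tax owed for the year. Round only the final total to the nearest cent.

$120758.35

1 January – 13 January 2008: 13 days at 50 mills → $3209000 × 5% × 13/366 = $5699.0437
14 January – 24 March 2008: 71 days at 20 mills → $3209000 × 2% × 71/366 = $12450.2186
25 March – 31 December 2008: 282 days at 41.5 mills → $3209000 × 4.15% × 282/366 = $102609.0902
Total = $120758.3525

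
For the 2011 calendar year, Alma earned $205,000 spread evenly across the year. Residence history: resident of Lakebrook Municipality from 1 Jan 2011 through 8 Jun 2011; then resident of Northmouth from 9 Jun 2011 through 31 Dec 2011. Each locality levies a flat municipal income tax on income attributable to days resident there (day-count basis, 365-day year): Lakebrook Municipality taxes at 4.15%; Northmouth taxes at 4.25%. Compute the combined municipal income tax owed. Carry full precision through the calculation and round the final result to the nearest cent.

$8,623.20

Lakebrook Municipality, 1 Jan – 8 Jun 2011: 159 days → $205,000 × 4.15% × 159/365 = $3,706.0068
Northmouth, 9 Jun – 31 Dec 2011: 206 days → $205,000 × 4.25% × 206/365 = $4,917.1918
Total = $8,623.1986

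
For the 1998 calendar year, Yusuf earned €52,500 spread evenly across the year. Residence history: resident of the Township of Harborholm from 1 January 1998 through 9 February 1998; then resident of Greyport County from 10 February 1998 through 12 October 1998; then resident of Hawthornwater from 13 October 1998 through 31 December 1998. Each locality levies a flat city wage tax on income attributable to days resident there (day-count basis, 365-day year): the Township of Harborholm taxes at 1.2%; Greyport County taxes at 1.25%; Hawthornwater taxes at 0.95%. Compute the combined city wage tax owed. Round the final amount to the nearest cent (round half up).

The Township of Harborholm, 1 January – 9 February 1998: 40 days → €52,500 × 1.2% × 40/365 = €69.0411
Greyport County, 10 February – 12 October 1998: 245 days → €52,500 × 1.25% × 245/365 = €440.4966
Hawthornwater, 13 October – 31 December 1998: 80 days → €52,500 × 0.95% × 80/365 = €109.3151
Total = €618.8527

€618.85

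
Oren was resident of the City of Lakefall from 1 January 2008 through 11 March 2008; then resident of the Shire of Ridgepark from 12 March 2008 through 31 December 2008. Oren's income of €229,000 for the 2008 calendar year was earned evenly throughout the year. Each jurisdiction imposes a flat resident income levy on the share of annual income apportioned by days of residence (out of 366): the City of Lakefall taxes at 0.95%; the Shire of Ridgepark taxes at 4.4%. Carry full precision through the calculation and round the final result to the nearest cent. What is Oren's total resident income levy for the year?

The City of Lakefall, 1 January – 11 March 2008: 71 days → €229,000 × 0.95% × 71/366 = €422.0232
The Shire of Ridgepark, 12 March – 31 December 2008: 295 days → €229,000 × 4.4% × 295/366 = €8,121.3661
Total = €8,543.3893

€8,543.39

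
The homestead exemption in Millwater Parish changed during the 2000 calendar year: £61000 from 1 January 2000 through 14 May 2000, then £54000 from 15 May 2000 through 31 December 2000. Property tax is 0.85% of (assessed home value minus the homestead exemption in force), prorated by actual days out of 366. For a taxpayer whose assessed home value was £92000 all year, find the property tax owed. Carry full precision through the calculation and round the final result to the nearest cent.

£301.05

1 January – 14 May 2000: 135 days, exemption £61000 → (£92000 − £61000) × 0.85% × 135/366 = £97.1926
15 May – 31 December 2000: 231 days, exemption £54000 → (£92000 − £54000) × 0.85% × 231/366 = £203.8607
Total = £301.0533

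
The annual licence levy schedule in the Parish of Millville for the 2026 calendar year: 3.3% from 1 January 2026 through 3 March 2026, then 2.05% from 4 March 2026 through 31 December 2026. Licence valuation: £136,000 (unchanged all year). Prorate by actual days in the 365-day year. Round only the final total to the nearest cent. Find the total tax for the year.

1 January – 3 March 2026: 62 days at 3.3% → £136,000 × 3.3% × 62/365 = £762.3452
4 March – 31 December 2026: 303 days at 2.05% → £136,000 × 2.05% × 303/365 = £2,314.4219
Total = £3,076.7671

£3,076.77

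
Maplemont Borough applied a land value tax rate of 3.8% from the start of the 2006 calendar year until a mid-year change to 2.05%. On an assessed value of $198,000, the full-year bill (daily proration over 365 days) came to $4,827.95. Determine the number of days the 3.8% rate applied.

81 days

Let d = days at the first rate; then 365 − d days at the second rate.
$198,000 × [3.8%·d + 2.05%·(365−d)] / 365 = $4,827.95
Solving gives d = 81, so the new rate took effect on 23 Mar 2006.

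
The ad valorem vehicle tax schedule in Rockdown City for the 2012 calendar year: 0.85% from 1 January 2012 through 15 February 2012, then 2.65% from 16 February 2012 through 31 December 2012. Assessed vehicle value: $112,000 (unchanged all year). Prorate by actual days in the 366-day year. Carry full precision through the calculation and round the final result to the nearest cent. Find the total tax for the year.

$2,714.62

1 January – 15 February 2012: 46 days at 0.85% → $112,000 × 0.85% × 46/366 = $119.6503
16 February – 31 December 2012: 320 days at 2.65% → $112,000 × 2.65% × 320/366 = $2,594.9727
Total = $2,714.6230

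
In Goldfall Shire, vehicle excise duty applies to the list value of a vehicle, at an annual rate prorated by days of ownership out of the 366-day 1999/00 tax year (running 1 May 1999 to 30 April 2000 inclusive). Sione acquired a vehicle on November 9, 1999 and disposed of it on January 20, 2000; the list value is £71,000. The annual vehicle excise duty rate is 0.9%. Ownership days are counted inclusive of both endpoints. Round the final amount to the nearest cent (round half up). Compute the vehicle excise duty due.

Days held (November 9, 1999 – January 20, 2000): 73 out of 366
Tax = £71,000 × 0.9% × 73/366 = £127.4508

£127.45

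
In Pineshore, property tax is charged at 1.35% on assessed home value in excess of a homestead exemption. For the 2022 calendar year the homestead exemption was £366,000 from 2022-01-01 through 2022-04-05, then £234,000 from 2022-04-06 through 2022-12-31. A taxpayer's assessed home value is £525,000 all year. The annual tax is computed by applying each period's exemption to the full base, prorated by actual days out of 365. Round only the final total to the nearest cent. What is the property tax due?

£3,464.69

2022-01-01 to 2022-04-05: 95 days, exemption £366,000 → (£525,000 − £366,000) × 1.35% × 95/365 = £558.6781
2022-04-06 to 2022-12-31: 270 days, exemption £234,000 → (£525,000 − £234,000) × 1.35% × 270/365 = £2,906.0137
Total = £3,464.6918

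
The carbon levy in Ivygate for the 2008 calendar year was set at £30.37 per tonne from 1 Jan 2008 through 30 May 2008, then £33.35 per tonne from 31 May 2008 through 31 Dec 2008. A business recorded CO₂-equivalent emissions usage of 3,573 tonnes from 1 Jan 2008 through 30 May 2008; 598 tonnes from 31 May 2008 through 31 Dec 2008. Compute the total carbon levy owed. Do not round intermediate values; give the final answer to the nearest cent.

1 Jan – 30 May 2008: 3,573 tonnes at £30.37/tonne → £108,512.01
31 May – 31 Dec 2008: 598 tonnes at £33.35/tonne → £19,943.30

£128,455.31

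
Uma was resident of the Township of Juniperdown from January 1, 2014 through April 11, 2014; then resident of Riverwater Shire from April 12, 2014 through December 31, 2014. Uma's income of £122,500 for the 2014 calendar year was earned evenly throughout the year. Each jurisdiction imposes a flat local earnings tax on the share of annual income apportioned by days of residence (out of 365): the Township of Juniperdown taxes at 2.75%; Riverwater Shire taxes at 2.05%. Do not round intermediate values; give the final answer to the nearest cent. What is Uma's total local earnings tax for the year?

£2,748.53

The Township of Juniperdown, January 1 – April 11, 2014: 101 days → £122,500 × 2.75% × 101/365 = £932.1747
Riverwater Shire, April 12 – December 31, 2014: 264 days → £122,500 × 2.05% × 264/365 = £1,816.3562
Total = £2,748.5308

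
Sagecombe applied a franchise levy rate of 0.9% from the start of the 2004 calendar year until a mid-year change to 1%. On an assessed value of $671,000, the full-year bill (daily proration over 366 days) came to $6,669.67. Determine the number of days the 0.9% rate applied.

22 days

Let d = days at the first rate; then 366 − d days at the second rate.
$671,000 × [0.9%·d + 1%·(366−d)] / 366 = $6,669.67
Solving gives d = 22, so the new rate took effect on January 23, 2004.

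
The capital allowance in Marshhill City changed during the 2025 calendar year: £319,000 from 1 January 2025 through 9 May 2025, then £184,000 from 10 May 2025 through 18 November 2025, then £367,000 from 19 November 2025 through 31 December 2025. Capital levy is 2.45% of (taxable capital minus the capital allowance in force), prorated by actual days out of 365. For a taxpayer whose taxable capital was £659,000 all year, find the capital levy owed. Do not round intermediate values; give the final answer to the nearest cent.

£9,940.35

1 January – 9 May 2025: 129 days, exemption £319,000 → (£659,000 − £319,000) × 2.45% × 129/365 = £2,944.0274
10 May – 18 November 2025: 193 days, exemption £184,000 → (£659,000 − £184,000) × 2.45% × 193/365 = £6,153.5274
19 November – 31 December 2025: 43 days, exemption £367,000 → (£659,000 − £367,000) × 2.45% × 43/365 = £842.8000
Total = £9,940.3548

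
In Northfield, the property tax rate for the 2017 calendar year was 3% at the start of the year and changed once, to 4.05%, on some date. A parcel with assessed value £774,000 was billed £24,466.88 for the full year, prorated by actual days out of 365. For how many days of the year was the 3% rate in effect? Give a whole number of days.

309 days

Let d = days at the first rate; then 365 − d days at the second rate.
£774,000 × [3%·d + 4.05%·(365−d)] / 365 = £24,466.88
Solving gives d = 309, so the new rate took effect on 6 Nov 2017.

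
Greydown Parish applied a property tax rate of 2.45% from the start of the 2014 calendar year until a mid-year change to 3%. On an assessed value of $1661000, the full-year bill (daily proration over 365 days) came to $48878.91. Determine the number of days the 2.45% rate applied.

Let d = days at the first rate; then 365 − d days at the second rate.
$1661000 × [2.45%·d + 3%·(365−d)] / 365 = $48878.91
Solving gives d = 38, so the new rate took effect on 8 February 2014.

38 days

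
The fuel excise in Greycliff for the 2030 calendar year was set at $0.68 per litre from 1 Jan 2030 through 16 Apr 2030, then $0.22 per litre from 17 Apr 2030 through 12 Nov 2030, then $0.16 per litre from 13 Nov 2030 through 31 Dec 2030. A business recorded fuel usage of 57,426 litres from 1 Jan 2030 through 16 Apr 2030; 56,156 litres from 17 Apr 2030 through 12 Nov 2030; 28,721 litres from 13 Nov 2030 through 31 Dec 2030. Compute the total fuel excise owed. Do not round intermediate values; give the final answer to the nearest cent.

1 Jan – 16 Apr 2030: 57,426 litres at $0.68/litre → $39,049.68
17 Apr – 12 Nov 2030: 56,156 litres at $0.22/litre → $12,354.32
13 Nov – 31 Dec 2030: 28,721 litres at $0.16/litre → $4,595.36

$55,999.36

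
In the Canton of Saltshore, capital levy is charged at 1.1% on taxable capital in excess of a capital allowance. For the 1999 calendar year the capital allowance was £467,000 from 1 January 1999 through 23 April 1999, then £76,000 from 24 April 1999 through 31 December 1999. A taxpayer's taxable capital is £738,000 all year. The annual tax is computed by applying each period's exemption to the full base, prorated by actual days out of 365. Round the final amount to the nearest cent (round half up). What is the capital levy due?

1 January – 23 April 1999: 113 days, exemption £467,000 → (£738,000 − £467,000) × 1.1% × 113/365 = £922.8849
24 April – 31 December 1999: 252 days, exemption £76,000 → (£738,000 − £76,000) × 1.1% × 252/365 = £5,027.5726
Total = £5,950.4575

£5,950.46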